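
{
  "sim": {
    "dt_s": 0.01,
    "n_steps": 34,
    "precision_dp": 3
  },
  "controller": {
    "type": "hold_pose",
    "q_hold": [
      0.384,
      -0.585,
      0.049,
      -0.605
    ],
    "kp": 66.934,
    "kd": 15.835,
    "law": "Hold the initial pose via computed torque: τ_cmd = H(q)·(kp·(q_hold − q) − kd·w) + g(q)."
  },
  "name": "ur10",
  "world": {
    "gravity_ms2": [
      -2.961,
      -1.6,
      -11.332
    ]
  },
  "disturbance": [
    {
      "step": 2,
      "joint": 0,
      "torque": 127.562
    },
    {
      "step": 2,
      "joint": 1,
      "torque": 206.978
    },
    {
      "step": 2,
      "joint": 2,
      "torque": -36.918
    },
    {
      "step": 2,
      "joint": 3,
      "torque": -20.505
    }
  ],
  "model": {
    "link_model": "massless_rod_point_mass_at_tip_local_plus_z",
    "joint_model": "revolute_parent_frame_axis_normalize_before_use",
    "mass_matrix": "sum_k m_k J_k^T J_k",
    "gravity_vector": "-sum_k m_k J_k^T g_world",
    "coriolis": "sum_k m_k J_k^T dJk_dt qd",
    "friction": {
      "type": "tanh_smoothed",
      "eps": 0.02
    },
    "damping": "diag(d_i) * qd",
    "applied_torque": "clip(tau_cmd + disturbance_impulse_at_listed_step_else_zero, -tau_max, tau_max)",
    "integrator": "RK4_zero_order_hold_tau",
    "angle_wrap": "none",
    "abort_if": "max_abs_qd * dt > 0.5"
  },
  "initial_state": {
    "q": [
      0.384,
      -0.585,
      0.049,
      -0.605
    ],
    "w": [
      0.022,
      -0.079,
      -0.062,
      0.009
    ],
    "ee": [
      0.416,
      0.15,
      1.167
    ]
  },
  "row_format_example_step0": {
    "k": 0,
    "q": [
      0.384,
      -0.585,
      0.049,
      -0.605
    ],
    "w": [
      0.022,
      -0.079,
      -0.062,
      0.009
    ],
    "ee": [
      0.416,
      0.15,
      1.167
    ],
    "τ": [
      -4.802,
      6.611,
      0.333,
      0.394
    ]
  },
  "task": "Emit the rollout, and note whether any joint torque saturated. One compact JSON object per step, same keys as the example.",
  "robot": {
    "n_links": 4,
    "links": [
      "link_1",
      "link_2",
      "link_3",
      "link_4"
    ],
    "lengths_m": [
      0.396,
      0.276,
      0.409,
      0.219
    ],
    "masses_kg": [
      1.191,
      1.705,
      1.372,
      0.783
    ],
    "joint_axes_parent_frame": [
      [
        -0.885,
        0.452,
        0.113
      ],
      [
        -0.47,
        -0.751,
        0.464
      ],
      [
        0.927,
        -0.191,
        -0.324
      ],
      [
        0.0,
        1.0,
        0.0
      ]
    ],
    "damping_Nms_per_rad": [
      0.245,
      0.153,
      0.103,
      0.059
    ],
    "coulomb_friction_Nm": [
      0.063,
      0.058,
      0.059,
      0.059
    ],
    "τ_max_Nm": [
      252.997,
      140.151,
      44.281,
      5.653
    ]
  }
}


{"k":1,"q":[0.384,-0.586,0.048,-0.605],"w":[0.019,-0.066,-0.048,0.005],"ee":[0.417,0.15,1.167],"\u03c4":[-4.627,6.505,0.265,0.414]}
{"k":2,"q":[0.384,-0.586,0.048,-0.605],"w":[0.017,-0.054,-0.036,0.004],"ee":[0.417,0.15,1.166],"\u03c4":[123.091,140.151,-36.715,-5.653]}
{"k":3,"q":[0.385,-0.579,0.049,-0.593],"w":[0.173,1.47,0.242,2.442],"ee":[0.417,0.153,1.168],"\u03c4":[-25.041,-15.377,6.174,1.436]}
{"k":4,"q":[0.387,-0.566,0.051,-0.57],"w":[0.141,1.224,0.181,1.992],"ee":[0.415,0.16,1.17],"\u03c4":[-22.59,-13.005,5.522,1.336]}
{"k":5,"q":[0.388,-0.555,0.053,-0.553],"w":[0.114,1.009,0.13,1.598],"ee":[0.414,0.165,1.172],"\u03c4":[-20.386,-10.882,4.916,1.243]}
{"k":6,"q":[0.389,-0.545,0.054,-0.538],"w":[0.09,0.82,0.089,1.256],"ee":[0.413,0.17,1.174],"\u03c4":[-18.406,-8.982,4.355,1.159]}
{"k":7,"q":[0.39,-0.538,0.055,-0.527],"w":[0.069,0.656,0.056,0.962],"ee":[0.412,0.174,1.175],"\u03c4":[-16.63,-7.283,3.841,1.082]}
{"k":8,"q":[0.391,-0.532,0.055,-0.519],"w":[0.052,0.514,0.029,0.71],"ee":[0.411,0.177,1.176],"\u03c4":[-15.039,-5.762,3.372,1.013]}
{"k":9,"q":[0.391,-0.528,0.055,-0.513],"w":[0.037,0.39,0.009,0.497],"ee":[0.411,0.179,1.177],"\u03c4":[-13.616,-4.403,2.944,0.95]}
{"k":10,"q":[0.391,-0.524,0.055,-0.509],"w":[0.026,0.285,-0.003,0.319],"ee":[0.41,0.181,1.177],"\u03c4":[-12.345,-3.188,2.551,0.895]}
{"k":11,"q":[0.392,-0.522,0.055,-0.506],"w":[0.017,0.194,-0.01,0.17],"ee":[0.409,0.182,1.178],"\u03c4":[-11.211,-2.103,2.194,0.845]}
{"k":12,"q":[0.392,-0.52,0.055,-0.505],"w":[0.01,0.117,-0.014,0.047],"ee":[0.409,0.183,1.178],"\u03c4":[-10.203,-1.134,1.871,0.801]}
{"k":13,"q":[0.392,-0.52,0.055,-0.505],"w":[0.004,0.054,-0.014,-0.032],"ee":[0.409,0.184,1.178],"\u03c4":[-9.308,-0.27,1.581,0.753]}
{"k":14,"q":[0.392,-0.519,0.055,-0.506],"w":[-0.001,0.004,-0.01,-0.069],"ee":[0.408,0.184,1.178],"\u03c4":[-8.514,0.498,1.324,0.701]}
{"k":15,"q":[0.392,-0.519,0.055,-0.507],"w":[-0.005,-0.036,-0.007,-0.094],"ee":[0.408,0.184,1.178],"\u03c4":[-7.812,1.169,1.097,0.654]}
{"k":16,"q":[0.392,-0.52,0.055,-0.508],"w":[-0.009,-0.07,-0.004,-0.113],"ee":[0.408,0.184,1.178],"\u03c4":[-7.191,1.762,0.897,0.613]}
{"k":17,"q":[0.392,-0.521,0.055,-0.509],"w":[-0.012,-0.098,-0.002,-0.128],"ee":[0.408,0.183,1.178],"\u03c4":[-6.643,2.289,0.721,0.576]}
{"k":18,"q":[0.391,-0.522,0.055,-0.51],"w":[-0.015,-0.121,-0.001,-0.14],"ee":[0.409,0.183,1.177],"\u03c4":[-6.159,2.756,0.567,0.544]}
{"k":19,"q":[0.391,-0.523,0.055,-0.512],"w":[-0.017,-0.139,0.0,-0.148],"ee":[0.409,0.182,1.177],"\u03c4":[-5.733,3.17,0.432,0.515]}
{"k":20,"q":[0.391,-0.525,0.055,-0.513],"w":[-0.019,-0.154,0.001,-0.154],"ee":[0.409,0.181,1.177],"\u03c4":[-5.358,3.536,0.313,0.49]}
{"k":21,"q":[0.391,-0.526,0.055,-0.515],"w":[-0.02,-0.165,0.001,-0.158],"ee":[0.41,0.18,1.177],"\u03c4":[-5.028,3.859,0.21,0.469]}
{"k":22,"q":[0.391,-0.528,0.055,-0.516],"w":[-0.021,-0.174,0.002,-0.16],"ee":[0.41,0.179,1.177],"\u03c4":[-4.738,4.144,0.12,0.45]}
{"k":23,"q":[0.39,-0.53,0.055,-0.518],"w":[-0.022,-0.18,0.002,-0.161],"ee":[0.41,0.178,1.176],"\u03c4":[-4.485,4.394,0.042,0.433]}
{"k":24,"q":[0.39,-0.532,0.055,-0.519],"w":[-0.023,-0.184,0.002,-0.16],"ee":[0.411,0.177,1.176],"\u03c4":[-4.264,4.614,-0.026,0.419]}
{"k":25,"q":[0.39,-0.533,0.055,-0.521],"w":[-0.023,-0.186,0.002,-0.159],"ee":[0.411,0.176,1.176],"\u03c4":[-4.071,4.807,-0.084,0.407]}
{"k":26,"q":[0.39,-0.535,0.055,-0.523],"w":[-0.023,-0.186,0.002,-0.157],"ee":[0.412,0.175,1.176],"\u03c4":[-3.903,4.975,-0.134,0.397]}
{"k":27,"q":[0.39,-0.537,0.055,-0.524],"w":[-0.023,-0.186,0.002,-0.154],"ee":[0.412,0.173,1.175],"\u03c4":[-3.758,5.121,-0.177,0.388]}
{"k":28,"q":[0.389,-0.539,0.055,-0.526],"w":[-0.023,-0.184,0.002,-0.15],"ee":[0.412,0.172,1.175],"\u03c4":[-3.633,5.248,-0.214,0.381]}
{"k":29,"q":[0.389,-0.541,0.055,-0.527],"w":[-0.022,-0.181,0.002,-0.147],"ee":[0.413,0.171,1.175],"\u03c4":[-3.525,5.358,-0.245,0.375]}
{"k":30,"q":[0.389,-0.543,0.055,-0.529],"w":[-0.022,-0.177,0.002,-0.143],"ee":[0.413,0.17,1.175],"\u03c4":[-3.433,5.453,-0.272,0.37]}
{"k":31,"q":[0.389,-0.544,0.055,-0.53],"w":[-0.021,-0.173,0.002,-0.138],"ee":[0.414,0.169,1.174],"\u03c4":[-3.355,5.534,-0.294,0.366]}
{"k":32,"q":[0.388,-0.546,0.055,-0.531],"w":[-0.021,-0.168,0.002,-0.134],"ee":[0.414,0.168,1.174],"\u03c4":[-3.289,5.604,-0.312,0.363]}
{"k":33,"q":[0.388,-0.548,0.055,-0.533],"w":[-0.02,-0.163,0.002,-0.13],"ee":[0.415,0.167,1.174],"\u03c4":[-3.233,5.662,-0.327,0.361]}
{"k":34,"q":[0.388,-0.549,0.055,-0.534],"w":[-0.019,-0.158,0.002,-0.125],"ee":[0.415,0.166,1.174]}
{"summary": "any joint saturated: yes"}


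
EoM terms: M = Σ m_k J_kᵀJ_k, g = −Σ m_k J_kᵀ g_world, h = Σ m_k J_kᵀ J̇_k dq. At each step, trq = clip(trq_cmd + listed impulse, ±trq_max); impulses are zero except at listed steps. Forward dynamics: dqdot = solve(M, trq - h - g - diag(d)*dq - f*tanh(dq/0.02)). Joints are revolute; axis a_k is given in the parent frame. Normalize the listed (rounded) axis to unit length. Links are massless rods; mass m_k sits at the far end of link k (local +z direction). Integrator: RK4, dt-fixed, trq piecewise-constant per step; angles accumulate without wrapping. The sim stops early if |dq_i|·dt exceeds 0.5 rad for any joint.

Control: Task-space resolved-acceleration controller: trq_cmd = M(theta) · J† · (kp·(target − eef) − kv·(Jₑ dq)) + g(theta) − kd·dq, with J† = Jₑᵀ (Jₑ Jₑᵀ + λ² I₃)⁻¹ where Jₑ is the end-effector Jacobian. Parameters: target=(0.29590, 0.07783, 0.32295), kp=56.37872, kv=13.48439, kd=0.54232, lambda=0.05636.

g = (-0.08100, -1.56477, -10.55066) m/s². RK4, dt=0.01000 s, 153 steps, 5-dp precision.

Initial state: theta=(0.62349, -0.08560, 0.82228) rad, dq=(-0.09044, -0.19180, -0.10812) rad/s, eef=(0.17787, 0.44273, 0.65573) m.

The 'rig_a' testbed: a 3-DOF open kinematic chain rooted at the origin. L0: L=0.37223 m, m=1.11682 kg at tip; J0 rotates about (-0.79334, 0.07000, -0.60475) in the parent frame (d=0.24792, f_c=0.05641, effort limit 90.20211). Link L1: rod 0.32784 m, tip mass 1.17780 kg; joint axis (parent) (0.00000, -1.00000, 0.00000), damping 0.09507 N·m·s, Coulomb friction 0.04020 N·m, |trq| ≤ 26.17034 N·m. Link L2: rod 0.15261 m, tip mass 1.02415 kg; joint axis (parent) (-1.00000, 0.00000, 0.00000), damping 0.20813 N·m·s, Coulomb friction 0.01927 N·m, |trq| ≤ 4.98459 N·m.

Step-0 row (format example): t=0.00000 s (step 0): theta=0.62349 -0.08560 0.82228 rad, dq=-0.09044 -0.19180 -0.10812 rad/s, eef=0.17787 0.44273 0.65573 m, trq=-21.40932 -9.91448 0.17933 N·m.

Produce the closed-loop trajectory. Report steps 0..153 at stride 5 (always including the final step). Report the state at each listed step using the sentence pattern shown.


t=0.05000 s (step 5): theta=0.58645 -0.13851 0.93606 rad, dq=-1.14261 -1.72155 2.95025 rad/s, eef=0.18769 0.42235 0.65077 m, trq=-11.42626 -3.63217 -1.29572 N·m.
t=0.10000 s (step 10): theta=0.52089 -0.24416 1.07412 rad, dq=-1.42699 -2.42332 2.52628 rad/s, eef=0.20639 0.38275 0.64596 m, trq=-5.30804 -0.32183 -0.85909 N·m.
t=0.15000 s (step 15): theta=0.44741 -0.37464 1.18821 rad, dq=-1.49304 -2.75722 2.04703 rad/s, eef=0.22855 0.33773 0.63796 m, trq=-2.50238 1.77390 -0.68618 N·m.
t=0.20000 s (step 20): theta=0.37297 -0.51667 1.27973 rad, dq=-1.47843 -2.90324 1.62329 rad/s, eef=0.25123 0.29402 0.62372 m, trq=-1.33544 3.37572 -0.63423 N·m.
t=0.25000 s (step 25): theta=0.29994 -0.66298 1.35132 rad, dq=-1.44262 -2.93554 1.24815 rad/s, eef=0.27245 0.25479 0.60318 m, trq=-0.91107 4.71641 -0.60111 N·m.
t=0.30000 s (step 30): theta=0.22865 -0.80877 1.40530 rad, dq=-1.41111 -2.88525 0.91814 rad/s, eef=0.29078 0.22133 0.57766 m, trq=-0.78993 5.84232 -0.54947 N·m.
t=0.35000 s (step 35): theta=0.15864 -0.95034 1.44395 rad, dq=-1.39220 -2.76943 0.63476 rad/s, eef=0.30529 0.19395 0.54902 m, trq=-0.76739 6.74666 -0.47422 N·m.
t=0.40000 s (step 40): theta=0.08924 -1.08480 1.46963 rad, dq=-1.38573 -2.60263 0.39921 rad/s, eef=0.31555 0.17237 0.51914 m, trq=-0.75618 7.42217 -0.38251 N·m.
t=0.45000 s (step 45): theta=0.01992 -1.20996 1.48471 rad, dq=-1.38859 -2.39989 0.20946 rad/s, eef=0.32155 0.15595 0.48973 m, trq=-0.72367 7.87774 -0.28399 N·m.
t=0.50000 s (step 50): theta=-0.04971 -1.32441 1.49133 rad, dq=-1.39774 -2.17601 0.06008 rad/s, eef=0.32364 0.14386 0.46212 m, trq=-0.65803 8.13910 -0.18700 N·m.
t=0.55000 s (step 55): theta=-0.11986 -1.42740 1.49172 rad, dq=-1.40781 -1.94325 -0.03159 rad/s, eef=0.32238 0.13519 0.43725 m, trq=-0.54975 8.24344 -0.11823 N·m.
t=0.60000 s (step 60): theta=-0.19042 -1.51874 1.48827 rad, dq=-1.41442 -1.71106 -0.10827 rad/s, eef=0.31833 0.12907 0.41565 m, trq=-0.39427 8.22832 -0.05376 N·m.
t=0.65000 s (step 65): theta=-0.26107 -1.59858 1.48116 rad, dq=-1.40892 -1.48362 -0.17399 rad/s, eef=0.31241 0.12472 0.39757 m, trq=-0.19097 8.12989 0.00463 N·m.
t=0.70000 s (step 70): theta=-0.33086 -1.66722 1.47128 rad, dq=-1.37817 -1.26311 -0.21894 rad/s, eef=0.30537 0.12150 0.38297 m, trq=0.05449 7.97624 0.04691 N·m.
t=0.75000 s (step 75): theta=-0.39827 -1.72505 1.45965 rad, dq=-1.31263 -1.05210 -0.24422 rad/s, eef=0.29788 0.11899 0.37161 m, trq=0.32106 7.78579 0.07450 N·m.
t=0.80000 s (step 80): theta=-0.46149 -1.77266 1.44717 rad, dq=-1.21155 -0.85487 -0.25375 rad/s, eef=0.29055 0.11688 0.36310 m, trq=0.57825 7.57182 0.09193 N·m.
t=0.85000 s (step 85): theta=-0.51895 -1.81087 1.43448 rad, dq=-1.08415 -0.67692 -0.25330 rad/s, eef=0.28384 0.11500 0.35697 m, trq=0.79921 7.34734 0.10436 N·m.
t=0.90000 s (step 90): theta=-0.56969 -1.84077 1.42194 rad, dq=-0.94535 -0.52316 -0.24847 rad/s, eef=0.27805 0.11327 0.35275 m, trq=0.97095 7.12640 0.11549 N·m.
t=0.95000 s (step 95): theta=-0.61352 -1.86364 1.40967 rad, dq=-0.80978 -0.39609 -0.24309 rad/s, eef=0.27332 0.11168 0.34998 m, trq=1.09494 6.92171 0.12690 N·m.
t=1.00000 s (step 100): theta=-0.65088 -1.88083 1.39763 rad, dq=-0.68772 -0.29539 -0.23893 rad/s, eef=0.26962 0.11021 0.34827 m, trq=1.18104 6.74192 0.13859 N·m.
t=1.05000 s (step 105): theta=-0.68260 -1.89359 1.38577 rad, dq=-0.58426 -0.21852 -0.23634 rad/s, eef=0.26684 0.10888 0.34731 m, trq=1.24099 6.59059 0.14999 N·m.
t=1.10000 s (step 110): theta=-0.70963 -1.90302 1.37399 rad, dq=-0.50030 -0.16170 -0.23501 rad/s, eef=0.26484 0.10769 0.34685 m, trq=1.28470 6.46719 0.16055 N·m.
t=1.15000 s (step 115): theta=-0.73292 -1.91003 1.36226 rad, dq=-0.43422 -0.12084 -0.23445 rad/s, eef=0.26345 0.10663 0.34673 m, trq=1.31913 6.36859 0.17002 N·m.
t=1.20000 s (step 120): theta=-0.75330 -1.91532 1.35055 rad, dq=-0.38319 -0.09213 -0.23427 rad/s, eef=0.26252 0.10568 0.34682 m, trq=1.34858 6.29058 0.17840 N·m.
t=1.25000 s (step 125): theta=-0.77143 -1.91940 1.33885 rad, dq=-0.34417 -0.07235 -0.23418 rad/s, eef=0.26195 0.10484 0.34702 m, trq=1.37542 6.22886 0.18586 N·m.
t=1.30000 s (step 130): theta=-0.78786 -1.92266 1.32714 rad, dq=-0.31435 -0.05895 -0.23402 rad/s, eef=0.26164 0.10410 0.34729 m, trq=1.40082 6.17960 0.19262 N·m.
t=1.35000 s (step 135): theta=-0.80298 -1.92537 1.31545 rad, dq=-0.29141 -0.04999 -0.23370 rad/s, eef=0.26152 0.10343 0.34758 m, trq=1.42528 6.13966 0.19892 N·m.
t=1.40000 s (step 140): theta=-0.81708 -1.92771 1.30379 rad, dq=-0.27351 -0.04404 -0.23318 rad/s, eef=0.26153 0.10283 0.34786 m, trq=1.44894 6.10656 0.20494 N·m.
t=1.45000 s (step 145): theta=-0.83039 -1.92981 1.29215 rad, dq=-0.25927 -0.04008 -0.23245 rad/s, eef=0.26164 0.10229 0.34814 m, trq=1.47179 6.07837 0.21084 N·m.
t=1.50000 s (step 150): theta=-0.84305 -1.93174 1.28055 rad, dq=-0.24768 -0.03740 -0.23152 rad/s, eef=0.26182 0.10180 0.34839 m, trq=1.49378 6.05365 0.21671 N·m.
t=1.53000 s (step 153): theta=-0.85039 -1.93284 1.27362 rad, dq=-0.24169 -0.03621 -0.23088 rad/s, eef=0.26195 0.10153 0.34852 m.


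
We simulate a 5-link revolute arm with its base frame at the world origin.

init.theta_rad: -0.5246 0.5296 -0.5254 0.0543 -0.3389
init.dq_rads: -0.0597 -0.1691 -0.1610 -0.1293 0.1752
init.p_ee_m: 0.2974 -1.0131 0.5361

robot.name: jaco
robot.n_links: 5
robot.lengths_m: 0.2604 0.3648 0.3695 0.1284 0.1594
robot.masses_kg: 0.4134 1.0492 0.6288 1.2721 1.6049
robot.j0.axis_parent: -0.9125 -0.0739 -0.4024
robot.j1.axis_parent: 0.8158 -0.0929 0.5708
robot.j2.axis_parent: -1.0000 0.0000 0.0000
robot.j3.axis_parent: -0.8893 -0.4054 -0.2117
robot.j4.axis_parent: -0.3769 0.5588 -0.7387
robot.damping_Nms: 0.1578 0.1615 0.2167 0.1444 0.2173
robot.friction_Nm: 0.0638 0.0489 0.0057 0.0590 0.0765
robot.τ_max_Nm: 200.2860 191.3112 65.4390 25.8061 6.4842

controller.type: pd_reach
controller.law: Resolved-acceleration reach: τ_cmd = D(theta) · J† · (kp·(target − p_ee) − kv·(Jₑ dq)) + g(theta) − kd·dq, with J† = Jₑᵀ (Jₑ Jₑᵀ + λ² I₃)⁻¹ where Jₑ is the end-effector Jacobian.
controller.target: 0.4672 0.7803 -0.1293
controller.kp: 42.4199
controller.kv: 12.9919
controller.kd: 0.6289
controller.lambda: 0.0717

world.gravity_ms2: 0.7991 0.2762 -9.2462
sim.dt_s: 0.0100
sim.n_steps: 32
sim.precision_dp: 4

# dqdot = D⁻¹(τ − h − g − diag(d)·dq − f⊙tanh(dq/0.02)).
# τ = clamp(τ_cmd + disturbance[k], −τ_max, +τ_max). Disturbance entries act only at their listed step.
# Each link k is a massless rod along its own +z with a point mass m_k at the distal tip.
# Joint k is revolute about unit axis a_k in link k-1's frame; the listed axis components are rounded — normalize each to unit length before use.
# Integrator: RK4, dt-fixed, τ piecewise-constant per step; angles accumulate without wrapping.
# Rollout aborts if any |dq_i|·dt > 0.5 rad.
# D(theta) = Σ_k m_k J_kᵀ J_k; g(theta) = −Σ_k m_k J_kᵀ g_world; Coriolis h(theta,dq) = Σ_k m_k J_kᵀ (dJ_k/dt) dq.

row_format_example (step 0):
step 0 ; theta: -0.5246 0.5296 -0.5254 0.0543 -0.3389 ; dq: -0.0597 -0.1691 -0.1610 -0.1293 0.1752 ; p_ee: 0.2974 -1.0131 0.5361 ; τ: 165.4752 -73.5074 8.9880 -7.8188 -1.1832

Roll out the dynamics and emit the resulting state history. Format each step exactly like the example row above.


step 1 ; theta: -0.5141 0.5337 -0.5360 0.0450 -0.3384 ; dq: 2.1170 0.9265 -1.9838 -1.7433 -0.0026 ; p_ee: 0.2979 -1.0097 0.5343 ; τ: 146.1932 -66.5614 10.0489 -5.8793 -0.8003
step 2 ; theta: -0.4850 0.5455 -0.5640 0.0204 -0.3378 ; dq: 3.6555 1.3703 -3.5707 -3.1715 0.1130 ; p_ee: 0.2985 -1.0000 0.5302 ; τ: 124.8811 -56.6877 8.8087 -5.0739 -0.7315
step 3 ; theta: -0.4427 0.5607 -0.6052 -0.0172 -0.3369 ; dq: 4.7645 1.6477 -4.6474 -4.3362 0.0980 ; p_ee: 0.2991 -0.9846 0.5241 ; τ: 103.2336 -45.8695 6.4743 -4.8887 -0.6207
step 4 ; theta: -0.3911 0.5783 -0.6550 -0.0651 -0.3361 ; dq: 5.5334 1.8489 -5.2898 -5.2146 0.0764 ; p_ee: 0.2994 -0.9641 0.5165 ; τ: 82.7280 -35.3438 3.9212 -4.9531 -0.5144
step 5 ; theta: -0.3331 0.5977 -0.7096 -0.1203 -0.3356 ; dq: 6.0596 2.0410 -5.6042 -5.7954 0.0273 ; p_ee: 0.2992 -0.9391 0.5077 ; τ: 64.4205 -25.9570 1.7458 -5.0185 -0.3745
step 6 ; theta: -0.2708 0.6189 -0.7662 -0.1801 -0.3355 ; dq: 6.4019 2.2064 -5.7219 -6.1303 0.0282 ; p_ee: 0.2985 -0.9102 0.4980 ; τ: 48.8270 -18.0990 0.2386 -4.9247 -0.2463
step 7 ; theta: -0.2057 0.6418 -0.8233 -0.2423 -0.3355 ; dq: 6.6197 2.3614 -5.7106 -6.2766 0.0142 ; p_ee: 0.2973 -0.8780 0.4876 ; τ: 36.0241 -11.8922 -0.4994 -4.6022 -0.0837
step 8 ; theta: -0.1389 0.6661 -0.8799 -0.3053 -0.3356 ; dq: 6.7458 2.4938 -5.6246 -6.3051 -0.0048 ; p_ee: 0.2958 -0.8432 0.4767 ; τ: 25.7846 -7.2260 -0.5186 -4.0400 0.1012
step 9 ; theta: -0.0712 0.6915 -0.9355 -0.3683 -0.3355 ; dq: 6.8051 2.6006 -5.4951 -6.2684 -0.0179 ; p_ee: 0.2940 -0.8063 0.4654 ; τ: 17.7367 -3.8879 0.0560 -3.2725 0.2946
step 10 ; theta: -0.0032 0.7178 -0.9896 -0.4307 -0.3355 ; dq: 6.8158 2.6831 -5.3406 -6.2007 -0.0223 ; p_ee: 0.2921 -0.7678 0.4536 ; τ: 11.4811 -1.6349 1.0813 -2.3540 0.4866
step 11 ; theta: 0.0648 0.7448 -1.0422 -0.4924 -0.3354 ; dq: 6.7908 2.7432 -5.1733 -6.1232 -0.0051 ; p_ee: 0.2902 -0.7281 0.4416 ; τ: 6.6507 -0.2341 2.4153 -1.3435 0.6617
step 12 ; theta: 0.1324 0.7724 -1.0931 -0.5533 -0.3352 ; dq: 6.7425 2.7902 -4.9972 -6.0433 0.0123 ; p_ee: 0.2883 -0.6876 0.4293 ; τ: 2.9344 0.5152 3.9434 -0.2972 0.8298
step 13 ; theta: 0.1995 0.8005 -1.1421 -0.6133 -0.3352 ; dq: 6.6767 2.8247 -4.8185 -5.9691 0.0406 ; p_ee: 0.2866 -0.6466 0.4167 ; τ: 0.0775 0.7856 5.5649 0.7404 0.9792
step 14 ; theta: 0.2659 0.8290 -1.1893 -0.6726 -0.3349 ; dq: 6.6007 2.8543 -4.6377 -5.8994 0.0583 ; p_ee: 0.2850 -0.6054 0.4039 ; τ: -2.1223 0.7144 7.2075 1.7311 1.1225
step 15 ; theta: 0.3315 0.8577 -1.2347 -0.7313 -0.3345 ; dq: 6.5209 2.8870 -4.4522 -5.8321 0.0308 ; p_ee: 0.2835 -0.5642 0.3909 ; τ: -3.8282 0.4135 8.8223 2.6473 1.2824
step 16 ; theta: 0.3962 0.8866 -1.2783 -0.7894 -0.3340 ; dq: 6.4293 2.9027 -4.2796 -5.7821 0.0697 ; p_ee: 0.2823 -0.5232 0.3778 ; τ: -5.1558 -0.0273 10.3327 3.4748 1.3785
step 17 ; theta: 0.4600 0.9157 -1.3203 -0.8470 -0.3332 ; dq: 6.3348 2.9169 -4.1124 -5.7370 0.1051 ; p_ee: 0.2812 -0.4826 0.3646 ; τ: -6.2007 -0.5446 11.7283 4.1951 1.4601
step 18 ; theta: 0.5228 0.9449 -1.3606 -0.9041 -0.3319 ; dq: 6.2377 2.9284 -3.9533 -5.6972 0.1455 ; p_ee: 0.2804 -0.4424 0.3513 ; τ: -7.0338 -1.0881 12.9865 4.8012 1.5213
step 19 ; theta: 0.5847 0.9742 -1.3993 -0.9609 -0.3303 ; dq: 6.1391 2.9386 -3.8030 -5.6613 0.1869 ; p_ee: 0.2797 -0.4029 0.3380 ; τ: -7.7099 -1.6204 14.0964 5.2901 1.5652
step 20 ; theta: 0.6455 1.0036 -1.4367 -1.0174 -0.3282 ; dq: 6.0397 2.9477 -3.6626 -5.6279 0.2293 ; p_ee: 0.2791 -0.3642 0.3247 ; τ: -8.2696 -2.1147 15.0521 5.6617 1.5927
step 21 ; theta: 0.7054 1.0331 -1.4726 -1.0735 -0.3257 ; dq: 5.9397 2.9560 -3.5332 -5.5957 0.2721 ; p_ee: 0.2787 -0.3262 0.3114 ; τ: -8.7432 -2.5524 15.8524 5.9187 1.6051
step 22 ; theta: 0.7643 1.0627 -1.5073 -1.1293 -0.3228 ; dq: 5.8396 2.9640 -3.4157 -5.5634 0.3148 ; p_ee: 0.2785 -0.2891 0.2981 ; τ: -9.1528 -2.9215 16.4998 6.0656 1.6040
step 23 ; theta: 0.8222 1.0924 -1.5409 -1.1848 -0.3195 ; dq: 5.7393 2.9718 -3.3108 -5.5295 0.3567 ; p_ee: 0.2783 -0.2529 0.2850 ; τ: -9.5142 -3.2152 16.9994 6.1083 1.5908
step 24 ; theta: 0.8791 1.1221 -1.5736 -1.2400 -0.3157 ; dq: 5.6392 2.9795 -3.2195 -5.4928 0.3973 ; p_ee: 0.2782 -0.2178 0.2720 ; τ: -9.8381 -3.4307 17.3579 6.0535 1.5671
step 25 ; theta: 0.9349 1.1519 -1.6054 -1.2947 -0.3115 ; dq: 5.5394 2.9874 -3.1423 -5.4521 0.4360 ; p_ee: 0.2782 -0.1836 0.2591 ; τ: -10.1310 -3.5684 17.5831 5.9089 1.5344
step 26 ; theta: 0.9898 1.1819 -1.6365 -1.3490 -0.3070 ; dq: 5.4397 2.9955 -3.0800 -5.4062 0.4721 ; p_ee: 0.2782 -0.1505 0.2464 ; τ: -10.3956 -3.6317 17.6834 5.6820 1.4942
step 27 ; theta: 1.0437 1.2118 -1.6670 -1.4029 -0.3021 ; dq: 5.3405 3.0039 -3.0330 -5.3539 0.5050 ; p_ee: 0.2783 -0.1185 0.2340 ; τ: -10.6305 -3.6268 17.6675 5.3807 1.4478
step 28 ; theta: 1.0966 1.2419 -1.6972 -1.4562 -0.2969 ; dq: 5.2416 3.0128 -3.0020 -5.2942 0.5341 ; p_ee: 0.2783 -0.0876 0.2217 ; τ: -10.8296 -3.5634 17.5440 5.0126 1.3963
step 29 ; theta: 1.1485 1.2721 -1.7271 -1.5088 -0.2915 ; dq: 5.1435 3.0221 -2.9873 -5.2262 0.5589 ; p_ee: 0.2783 -0.0578 0.2097 ; τ: -10.9822 -3.4551 17.3215 4.5850 1.3408
step 30 ; theta: 1.1995 1.3024 -1.7570 -1.5607 -0.2858 ; dq: 5.0465 3.0318 -2.9894 -5.1489 0.5789 ; p_ee: 0.2783 -0.0291 0.1980 ; τ: -11.0725 -3.3198 17.0087 4.1047 1.2819
step 31 ; theta: 1.2494 1.3327 -1.7869 -1.6118 -0.2799 ; dq: 4.9512 3.0415 -3.0084 -5.0615 0.5938 ; p_ee: 0.2783 -0.0015 0.1865 ; τ: -11.0816 -3.1798 16.6146 3.5780 1.2205
step 32 ; theta: 1.2985 1.3632 -1.8172 -1.6620 -0.2739 ; dq: 4.8587 3.0508 -3.0445 -4.9633 0.6032 ; p_ee: 0.2782 0.0249 0.1754


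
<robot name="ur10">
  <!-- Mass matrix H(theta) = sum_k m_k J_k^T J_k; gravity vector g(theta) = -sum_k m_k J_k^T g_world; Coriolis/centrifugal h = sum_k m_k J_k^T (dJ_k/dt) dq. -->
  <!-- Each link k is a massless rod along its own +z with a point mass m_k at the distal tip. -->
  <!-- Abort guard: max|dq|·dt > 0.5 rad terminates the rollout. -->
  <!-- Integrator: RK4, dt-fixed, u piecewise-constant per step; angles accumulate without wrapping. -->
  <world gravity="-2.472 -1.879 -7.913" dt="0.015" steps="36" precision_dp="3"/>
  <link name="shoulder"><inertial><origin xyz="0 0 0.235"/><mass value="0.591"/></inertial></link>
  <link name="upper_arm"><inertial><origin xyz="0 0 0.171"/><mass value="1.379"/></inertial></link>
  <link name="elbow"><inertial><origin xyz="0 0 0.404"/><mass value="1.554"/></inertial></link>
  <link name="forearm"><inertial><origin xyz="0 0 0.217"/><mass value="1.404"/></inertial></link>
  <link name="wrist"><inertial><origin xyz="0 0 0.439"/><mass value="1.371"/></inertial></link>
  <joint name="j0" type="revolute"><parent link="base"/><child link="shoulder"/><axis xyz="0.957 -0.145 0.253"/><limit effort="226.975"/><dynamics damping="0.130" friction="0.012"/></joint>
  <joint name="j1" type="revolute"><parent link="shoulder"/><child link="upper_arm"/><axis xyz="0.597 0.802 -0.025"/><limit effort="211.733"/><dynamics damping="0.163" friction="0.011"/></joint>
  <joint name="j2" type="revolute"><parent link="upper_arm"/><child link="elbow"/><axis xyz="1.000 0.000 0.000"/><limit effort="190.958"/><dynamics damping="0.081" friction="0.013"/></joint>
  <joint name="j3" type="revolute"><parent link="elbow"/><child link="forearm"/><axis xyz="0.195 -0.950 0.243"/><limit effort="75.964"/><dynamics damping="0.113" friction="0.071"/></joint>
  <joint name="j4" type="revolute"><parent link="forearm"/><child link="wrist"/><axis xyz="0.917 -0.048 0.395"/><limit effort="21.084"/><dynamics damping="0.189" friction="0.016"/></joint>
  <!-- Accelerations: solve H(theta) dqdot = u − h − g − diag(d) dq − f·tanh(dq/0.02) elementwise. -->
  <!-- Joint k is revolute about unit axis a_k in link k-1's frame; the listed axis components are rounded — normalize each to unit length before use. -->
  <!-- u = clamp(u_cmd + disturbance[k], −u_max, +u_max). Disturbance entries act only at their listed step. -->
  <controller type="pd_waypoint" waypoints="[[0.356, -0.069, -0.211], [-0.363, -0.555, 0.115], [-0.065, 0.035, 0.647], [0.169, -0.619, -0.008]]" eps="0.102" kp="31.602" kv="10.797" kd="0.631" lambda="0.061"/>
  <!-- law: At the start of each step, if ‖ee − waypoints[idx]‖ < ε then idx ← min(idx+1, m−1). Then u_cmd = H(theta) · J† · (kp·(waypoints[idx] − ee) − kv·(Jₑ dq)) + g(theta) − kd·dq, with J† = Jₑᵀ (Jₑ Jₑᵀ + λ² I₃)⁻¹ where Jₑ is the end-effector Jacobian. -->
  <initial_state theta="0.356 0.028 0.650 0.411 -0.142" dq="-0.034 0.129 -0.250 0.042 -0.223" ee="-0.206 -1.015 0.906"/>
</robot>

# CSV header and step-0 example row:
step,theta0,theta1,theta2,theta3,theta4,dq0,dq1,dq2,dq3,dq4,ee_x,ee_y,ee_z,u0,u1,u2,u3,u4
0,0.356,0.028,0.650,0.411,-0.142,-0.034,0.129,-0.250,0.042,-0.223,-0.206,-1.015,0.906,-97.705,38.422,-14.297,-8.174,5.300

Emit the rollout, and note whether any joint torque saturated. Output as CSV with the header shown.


step,theta0,theta1,theta2,theta3,theta4,dq0,dq1,dq2,dq3,dq4,ee_x,ee_y,ee_z,u0,u1,u2,u3,u4
1,0.339,0.041,0.661,0.422,-0.141,-2.207,1.558,1.649,1.410,0.356,-0.203,-1.010,0.906,-84.040,30.517,-15.753,-8.393,3.482
2,0.293,0.073,0.695,0.450,-0.130,-3.917,2.866,2.914,2.274,1.220,-0.197,-1.000,0.899,-67.678,22.819,-14.932,-7.645,1.966
3,0.225,0.126,0.744,0.487,-0.103,-5.227,4.133,3.574,2.532,2.405,-0.188,-0.985,0.886,-51.790,15.662,-13.422,-6.465,0.582
4,0.139,0.197,0.799,0.522,-0.057,-6.251,5.406,3.744,2.183,3.813,-0.176,-0.966,0.868,-38.145,9.312,-12.104,-5.220,-0.715
5,0.039,0.287,0.854,0.549,0.011,-7.105,6.717,3.520,1.275,5.316,-0.162,-0.943,0.846,-27.421,3.730,-11.387,-4.070,-1.916
6,-0.073,0.397,0.903,0.558,0.101,-7.875,8.057,2.946,-0.135,6.778,-0.146,-0.918,0.822,-19.783,-1.473,-11.559,-3.032,-2.991
7,-0.196,0.528,0.940,0.543,0.213,-8.589,9.330,2.021,-1.971,8.043,-0.130,-0.891,0.797,-15.217,-7.004,-12.998,-2.046,-3.876
8,-0.329,0.675,0.961,0.498,0.340,-9.197,10.279,0.783,-4.118,8.900,-0.115,-0.862,0.772,-13.172,-13.354,-15.722,-0.936,-4.468
9,-0.470,0.831,0.962,0.420,0.477,-9.541,10.512,-0.619,-6.306,9.135,-0.099,-0.833,0.748,-11.698,-19.290,-18.390,0.334,-4.655
10,-0.612,0.984,0.943,0.311,0.611,-9.416,9.738,-1.874,-8.126,8.685,-0.085,-0.804,0.724,-9.221,-22.795,-19.546,1.541,-4.441
11,-0.748,1.118,0.908,0.180,0.735,-8.727,8.081,-2.677,-9.234,7.788,-0.072,-0.775,0.701,-6.137,-23.606,-19.355,2.436,-4.026
12,-0.871,1.223,0.866,0.039,0.845,-7.580,6.007,-2.951,-9.572,6.840,-0.060,-0.747,0.680,-3.241,-22.548,-18.427,2.977,-3.665
13,-0.974,1.298,0.822,-0.103,0.942,-6.201,3.984,-2.842,-9.341,6.105,-0.048,-0.720,0.659,-0.825,-20.375,-17.035,3.266,-3.478
14,-1.057,1.345,0.781,-0.239,1.030,-4.804,2.280,-2.561,-8.814,5.636,-0.035,-0.693,0.638,1.119,-17.615,-15.297,3.429,-3.447
15,-1.119,1.369,0.745,-0.367,1.112,-3.520,0.968,-2.267,-8.207,5.367,-0.023,-0.666,0.617,2.688,-14.640,-13.343,3.551,-3.496
16,-1.163,1.376,0.713,-0.486,1.191,-2.395,0.017,-2.045,-7.639,5.218,-0.011,-0.640,0.597,3.983,-11.703,-11.319,3.662,-3.563
17,-1.192,1.371,0.683,-0.596,1.269,-1.421,-0.639,-1.926,-7.162,5.132,0.002,-0.614,0.577,5.103,-8.948,-9.356,3.761,-3.611
18,-1.206,1.358,0.654,-0.701,1.345,-0.567,-1.069,-1.912,-6.782,5.084,0.015,-0.589,0.558,6.145,-6.417,-7.539,3.832,-3.628
19,-1.209,1.340,0.625,-0.800,1.421,0.205,-1.327,-1.997,-6.485,5.070,0.028,-0.564,0.540,7.222,-4.060,-5.897,3.855,-3.617
20,-1.201,1.319,0.594,-0.896,1.497,0.927,-1.447,-2.173,-6.239,5.100,0.041,-0.540,0.523,8.477,-1.738,-4.406,3.816,-3.591
21,-1.181,1.297,0.559,-0.987,1.574,1.620,-1.447,-2.436,-5.992,5.196,0.053,-0.518,0.507,10.077,0.769,-2.978,3.712,-3.564
22,-1.152,1.276,0.520,-1.075,1.654,2.292,-1.323,-2.780,-5.665,5.381,0.065,-0.496,0.493,12.181,3.743,-1.467,3.563,-3.553
23,-1.113,1.258,0.476,-1.156,1.736,2.921,-1.061,-3.185,-5.148,5.664,0.077,-0.477,0.481,14.726,7.329,0.301,3.426,-3.553
24,-1.065,1.245,0.425,-1.228,1.824,3.454,-0.651,-3.608,-4.329,6.018,0.088,-0.458,0.471,16.825,10.885,2.317,3.383,-3.514
25,-1.010,1.239,0.368,-1.284,1.917,3.825,-0.121,-3.970,-3.209,6.341,0.099,-0.442,0.462,16.401,12.226,3.976,3.410,-3.315
26,-0.951,1.242,0.306,-1.323,2.013,3.995,0.439,-4.184,-1.988,6.480,0.110,-0.428,0.453,12.188,9.247,4.300,3.260,-2.844
27,-0.892,1.252,0.243,-1.345,2.109,3.977,0.931,-4.209,-0.926,6.331,0.121,-0.416,0.441,5.903,2.923,3.117,2.775,-2.124
28,-0.833,1.269,0.181,-1.352,2.202,3.825,1.306,-4.071,-0.138,5.929,0.132,-0.406,0.427,-0.089,-4.208,1.086,2.088,-1.294
29,-0.777,1.291,0.122,-1.350,2.287,3.609,1.565,-3.832,0.387,5.387,0.143,-0.397,0.410,-4.784,-10.591,-1.157,1.402,-0.492
30,-0.725,1.315,0.066,-1.342,2.363,3.363,1.738,-3.547,0.753,4.800,0.153,-0.390,0.391,-8.180,-15.854,-3.291,0.793,0.211
31,-0.677,1.342,0.015,-1.328,2.431,3.108,1.848,-3.250,1.020,4.224,0.163,-0.384,0.370,-10.508,-20.026,-5.175,0.289,0.793
32,-0.632,1.370,-0.031,-1.311,2.490,2.861,1.912,-2.964,1.221,3.689,0.172,-0.378,0.348,-12.005,-23.240,-6.761,-0.107,1.257
33,-0.590,1.399,-0.074,-1.292,2.542,2.631,1.939,-2.699,1.373,3.207,0.180,-0.373,0.325,-12.871,-25.647,-8.047,-0.403,1.618
34,-0.553,1.428,-0.112,-1.271,2.587,2.421,1.939,-2.462,1.488,2.781,0.187,-0.368,0.302,-13.269,-27.392,-9.055,-0.615,1.890
35,-0.518,1.457,-0.148,-1.248,2.626,2.236,1.918,-2.252,1.572,2.409,0.194,-0.362,0.279,-13.328,-28.599,-9.824,-0.757,2.092
36,-0.485,1.486,-0.180,-1.224,2.659,2.075,1.882,-2.070,1.629,2.088,0.201,-0.357,0.256,,,,,
# any joint saturated: no


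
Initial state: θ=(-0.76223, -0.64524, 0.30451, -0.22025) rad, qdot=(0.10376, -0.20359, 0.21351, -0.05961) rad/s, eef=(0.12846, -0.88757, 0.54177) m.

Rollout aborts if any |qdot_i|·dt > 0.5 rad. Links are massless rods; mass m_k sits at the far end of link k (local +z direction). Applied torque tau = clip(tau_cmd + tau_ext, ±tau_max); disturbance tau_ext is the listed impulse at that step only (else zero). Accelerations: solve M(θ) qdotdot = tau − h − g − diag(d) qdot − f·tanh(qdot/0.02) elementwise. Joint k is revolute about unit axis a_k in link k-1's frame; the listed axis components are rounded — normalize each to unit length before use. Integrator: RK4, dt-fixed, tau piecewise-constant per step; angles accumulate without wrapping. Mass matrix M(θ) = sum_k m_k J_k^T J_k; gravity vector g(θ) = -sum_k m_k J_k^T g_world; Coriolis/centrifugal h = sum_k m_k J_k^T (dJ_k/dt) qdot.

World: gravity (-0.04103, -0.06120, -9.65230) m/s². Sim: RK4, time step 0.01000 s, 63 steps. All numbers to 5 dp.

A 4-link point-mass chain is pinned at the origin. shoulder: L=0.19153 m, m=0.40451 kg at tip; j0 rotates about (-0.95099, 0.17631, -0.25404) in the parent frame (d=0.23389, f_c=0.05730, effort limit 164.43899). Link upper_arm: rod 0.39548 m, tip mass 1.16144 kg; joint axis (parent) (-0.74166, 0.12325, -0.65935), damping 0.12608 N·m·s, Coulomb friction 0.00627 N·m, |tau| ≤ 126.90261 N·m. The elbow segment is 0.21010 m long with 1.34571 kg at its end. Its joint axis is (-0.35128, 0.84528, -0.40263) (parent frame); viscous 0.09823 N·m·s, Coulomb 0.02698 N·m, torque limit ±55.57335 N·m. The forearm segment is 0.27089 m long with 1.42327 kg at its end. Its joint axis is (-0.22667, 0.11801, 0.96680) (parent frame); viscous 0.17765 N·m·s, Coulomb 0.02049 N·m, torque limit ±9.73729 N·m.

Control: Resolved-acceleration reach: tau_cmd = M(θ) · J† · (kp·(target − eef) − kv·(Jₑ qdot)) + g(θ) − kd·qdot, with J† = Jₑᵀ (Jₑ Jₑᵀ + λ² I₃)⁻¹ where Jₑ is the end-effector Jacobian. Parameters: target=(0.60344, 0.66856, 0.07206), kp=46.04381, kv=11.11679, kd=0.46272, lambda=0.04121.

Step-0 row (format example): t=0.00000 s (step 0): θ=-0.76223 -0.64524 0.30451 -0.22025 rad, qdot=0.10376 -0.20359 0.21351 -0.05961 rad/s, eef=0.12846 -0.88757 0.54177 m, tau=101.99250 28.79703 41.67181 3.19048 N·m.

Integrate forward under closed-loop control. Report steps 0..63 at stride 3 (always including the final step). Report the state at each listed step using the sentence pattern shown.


t=0.03000 s (step 3): θ=-0.65689 -0.79085 0.27133 -0.24106 rad, qdot=6.33606 -8.24818 -2.59243 -1.07961 rad/s, eef=0.14559 -0.87456 0.54700 m, tau=127.90131 41.27421 38.00657 2.60179 N·m.
t=0.06000 s (step 6): θ=-0.37974 -1.09658 0.10360 -0.30803 rad, qdot=11.96510 -11.04089 -8.81409 -4.86795 rad/s, eef=0.18238 -0.83368 0.55833 m, tau=132.04222 41.62546 30.81187 2.96171 N·m.
t=0.09000 s (step 9): θ=0.02675 -1.40112 -0.23520 -0.36701 rad, qdot=14.48010 -8.97684 -12.67199 3.57794 rad/s, eef=0.22346 -0.74626 0.56657 m, tau=41.88396 8.42758 9.64411 -2.44233 N·m.
t=0.12000 s (step 12): θ=0.45667 -1.63684 -0.51601 -0.62159 rad, qdot=13.96145 -7.82616 -0.72954 -44.69716 rad/s, eef=0.26786 -0.62051 0.57083 m, tau=10.68525 9.84066 -3.52802 9.73729 N·m.
t=0.15000 s (step 15): θ=0.92484 -1.91991 -0.64510 -0.61609 rad, qdot=17.40188 -11.23259 -6.85174 40.03703 rad/s, eef=0.35546 -0.47657 0.57407 m, tau=-7.64189 25.14115 -10.80107 -9.73729 N·m.
t=0.18000 s (step 18): θ=1.47015 -2.27163 -0.55592 -0.70136 rad, qdot=18.90637 -12.32431 12.63358 -37.95298 rad/s, eef=0.48728 -0.32975 0.55597 m, tau=-9.43228 41.23185 -23.10420 9.73729 N·m.
t=0.21000 s (step 21): θ=2.10373 -2.60677 -0.33034 -0.39124 rad, qdot=22.19179 -10.05795 5.86508 43.95689 rad/s, eef=0.64062 -0.16998 0.51466 m, tau=-26.28774 2.95987 -41.14728 -9.73729 N·m.
t=0.24000 s (step 24): θ=2.73494 -2.77073 -0.05601 -0.18908 rad, qdot=18.87474 -0.56659 7.36819 -4.83617 rad/s, eef=0.76808 -0.00606 0.41313 m, tau=-32.19647 -24.53479 -48.04181 -2.35819 N·m.
t=0.27000 s (step 27): θ=3.14907 -2.69163 0.04217 -0.05799 rad, qdot=8.81017 4.73645 0.13765 11.26929 rad/s, eef=0.83089 0.12344 0.28297 m, tau=-32.90642 -54.51496 -41.19427 -9.73729 N·m.
t=0.30000 s (step 30): θ=3.30615 -2.51679 0.03628 -0.03875 rad, qdot=2.46550 6.51644 0.01531 -10.98459 rad/s, eef=0.85189 0.21760 0.17041 m, tau=-30.36797 -52.83910 -31.17138 0.99802 N·m.
t=0.33000 s (step 33): θ=3.35023 -2.34460 -0.01034 0.01481 rad, qdot=0.89431 4.81439 -3.04891 14.68505 rad/s, eef=0.85113 0.29266 0.08177 m, tau=-34.10462 -61.12030 -25.82968 -9.73729 N·m.
t=0.36000 s (step 36): θ=3.35097 -2.19477 -0.06443 0.01251 rad, qdot=-0.67271 5.13386 -0.58236 -13.94499 rad/s, eef=0.83924 0.35245 0.01621 m, tau=-29.20130 -45.97525 -20.09365 3.47172 N·m.
t=0.39000 s (step 39): θ=3.33635 -2.07595 -0.12411 0.06608 rad, qdot=-0.28038 2.79668 -3.20328 16.62494 rad/s, eef=0.82203 0.40117 -0.03149 m, tau=-34.59695 -52.70791 -18.22313 -9.73729 N·m.
t=0.42000 s (step 42): θ=3.31389 -1.98008 -0.17548 0.06099 rad, qdot=-1.14965 3.55251 -0.34735 -15.50113 rad/s, eef=0.80367 0.43995 -0.06241 m, tau=-26.09404 -34.90478 -14.47988 5.07865 N·m.
t=0.45000 s (step 45): θ=3.29016 -1.90910 -0.22514 0.11267 rad, qdot=-0.46077 1.22299 -2.74564 17.71802 rad/s, eef=0.78555 0.47183 -0.08191 m, tau=-32.54652 -43.39255 -14.22532 -9.73729 N·m.
t=0.48000 s (step 48): θ=3.26458 -1.85255 -0.26429 0.10360 rad, qdot=-1.19906 2.47724 -0.00166 -16.56787 rad/s, eef=0.76934 0.49739 -0.09049 m, tau=-22.16135 -25.46624 -11.30642 6.22224 N·m.
t=0.51000 s (step 51): θ=3.24023 -1.81305 -0.30078 0.15085 rad, qdot=-0.46158 0.21879 -2.22057 18.28134 rad/s, eef=0.75462 0.51882 -0.09292 m, tau=-29.79704 -36.09846 -11.91630 -9.73729 N·m.
t=0.54000 s (step 54): θ=3.21504 -1.78070 -0.32766 0.13731 rad, qdot=-1.17774 1.84418 0.30755 -17.27370 rad/s, eef=0.74224 0.53612 -0.08892 m, tau=-18.85020 -18.73959 -9.40964 6.99525 N·m.
t=0.57000 s (step 57): θ=3.19142 -1.75953 -0.35233 0.17968 rad, qdot=-0.43509 -0.35955 -1.76230 18.54359 rad/s, eef=0.73119 0.55098 -0.08248 m, tau=-27.52352 -31.12181 -10.55246 -9.73729 N·m.
t=0.60000 s (step 60): θ=3.16719 -1.74067 -0.36893 0.16225 rad, qdot=-1.14123 1.50585 0.55406 -17.70682 rad/s, eef=0.72217 0.56300 -0.07260 m, tau=-16.60649 -14.40105 -8.28992 7.48222 N·m.
t=0.63000 s (step 63): θ=3.14472 -1.72931 -0.38429 0.20044 rad, qdot=-0.39322 -0.66845 -1.40893 18.62984 rad/s, eef=0.71406 0.57362 -0.06258 m.


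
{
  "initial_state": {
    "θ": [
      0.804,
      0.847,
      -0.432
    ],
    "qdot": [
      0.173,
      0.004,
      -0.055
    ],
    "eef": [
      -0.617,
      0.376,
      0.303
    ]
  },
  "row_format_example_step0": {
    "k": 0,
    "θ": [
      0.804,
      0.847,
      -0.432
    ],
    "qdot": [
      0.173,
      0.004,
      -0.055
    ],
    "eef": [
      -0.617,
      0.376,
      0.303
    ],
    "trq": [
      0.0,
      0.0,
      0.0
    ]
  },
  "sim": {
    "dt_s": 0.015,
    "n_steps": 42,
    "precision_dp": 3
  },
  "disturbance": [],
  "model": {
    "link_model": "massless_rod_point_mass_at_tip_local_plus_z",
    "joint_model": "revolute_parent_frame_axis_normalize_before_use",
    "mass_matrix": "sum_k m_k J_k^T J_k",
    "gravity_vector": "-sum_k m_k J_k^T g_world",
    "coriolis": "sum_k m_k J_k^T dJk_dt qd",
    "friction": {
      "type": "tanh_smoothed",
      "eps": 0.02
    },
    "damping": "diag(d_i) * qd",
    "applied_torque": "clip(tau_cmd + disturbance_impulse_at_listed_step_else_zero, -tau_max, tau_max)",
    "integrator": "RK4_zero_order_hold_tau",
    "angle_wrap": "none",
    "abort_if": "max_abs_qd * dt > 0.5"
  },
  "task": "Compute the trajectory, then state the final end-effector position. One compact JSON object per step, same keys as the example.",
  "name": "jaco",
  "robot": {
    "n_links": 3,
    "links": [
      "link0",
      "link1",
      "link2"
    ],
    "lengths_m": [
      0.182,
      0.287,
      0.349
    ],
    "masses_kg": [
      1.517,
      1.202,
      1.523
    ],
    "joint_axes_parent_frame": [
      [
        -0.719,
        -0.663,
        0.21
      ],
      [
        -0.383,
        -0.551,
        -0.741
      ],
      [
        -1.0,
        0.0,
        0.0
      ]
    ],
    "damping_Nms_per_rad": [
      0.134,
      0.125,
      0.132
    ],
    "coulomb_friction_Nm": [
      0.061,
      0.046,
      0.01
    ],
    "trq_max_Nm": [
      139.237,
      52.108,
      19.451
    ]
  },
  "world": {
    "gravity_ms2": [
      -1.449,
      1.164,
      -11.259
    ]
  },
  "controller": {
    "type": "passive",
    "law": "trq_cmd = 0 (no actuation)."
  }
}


{"k":1,"\u03b8":[0.809,0.846,-0.432],"qdot":[0.533,-0.159,0.042],"eef":[-0.618,0.376,0.3],"trq":[0.0,0.0,0.0]}
{"k":2,"\u03b8":[0.82,0.842,-0.431],"qdot":[0.89,-0.316,0.139],"eef":[-0.621,0.377,0.294],"trq":[0.0,0.0,0.0]}
{"k":3,"\u03b8":[0.836,0.836,-0.428],"qdot":[1.252,-0.485,0.246],"eef":[-0.625,0.378,0.286],"trq":[0.0,0.0,0.0]}
{"k":4,"\u03b8":[0.858,0.828,-0.423],"qdot":[1.623,-0.674,0.371],"eef":[-0.63,0.38,0.275],"trq":[0.0,0.0,0.0]}
{"k":5,"\u03b8":[0.885,0.816,-0.417],"qdot":[2.008,-0.895,0.519],"eef":[-0.635,0.382,0.261],"trq":[0.0,0.0,0.0]}
{"k":6,"\u03b8":[0.918,0.801,-0.408],"qdot":[2.413,-1.161,0.695],"eef":[-0.642,0.384,0.245],"trq":[0.0,0.0,0.0]}
{"k":7,"\u03b8":[0.957,0.781,-0.396],"qdot":[2.843,-1.485,0.901],"eef":[-0.65,0.386,0.225],"trq":[0.0,0.0,0.0]}
{"k":8,"\u03b8":[1.003,0.756,-0.38],"qdot":[3.305,-1.883,1.138],"eef":[-0.658,0.389,0.203],"trq":[0.0,0.0,0.0]}
{"k":9,"\u03b8":[1.057,0.724,-0.361],"qdot":[3.804,-2.372,1.401],"eef":[-0.667,0.392,0.178],"trq":[0.0,0.0,0.0]}
{"k":10,"\u03b8":[1.118,0.684,-0.338],"qdot":[4.35,-2.974,1.677],"eef":[-0.675,0.395,0.15],"trq":[0.0,0.0,0.0]}
{"k":11,"\u03b8":[1.187,0.634,-0.311],"qdot":[4.95,-3.709,1.941],"eef":[-0.684,0.397,0.119],"trq":[0.0,0.0,0.0]}
{"k":12,"\u03b8":[1.267,0.572,-0.28],"qdot":[5.609,-4.586,2.146],"eef":[-0.692,0.399,0.085],"trq":[0.0,0.0,0.0]}
{"k":13,"\u03b8":[1.356,0.496,-0.247],"qdot":[6.318,-5.577,2.215],"eef":[-0.698,0.401,0.048],"trq":[0.0,0.0,0.0]}
{"k":14,"\u03b8":[1.456,0.405,-0.215],"qdot":[7.028,-6.561,2.047],"eef":[-0.704,0.402,0.008],"trq":[0.0,0.0,0.0]}
{"k":15,"\u03b8":[1.566,0.3,-0.187],"qdot":[7.63,-7.291,1.582],"eef":[-0.706,0.401,-0.034],"trq":[0.0,0.0,0.0]}
{"k":16,"\u03b8":[1.684,0.188,-0.169],"qdot":[8.006,-7.529,0.908],"eef":[-0.706,0.399,-0.079],"trq":[0.0,0.0,0.0]}
{"k":17,"\u03b8":[1.805,0.077,-0.16],"qdot":[8.139,-7.288,0.242],"eef":[-0.702,0.395,-0.127],"trq":[0.0,0.0,0.0]}
{"k":18,"\u03b8":[1.927,-0.029,-0.16],"qdot":[8.11,-6.785,-0.233],"eef":[-0.694,0.389,-0.177],"trq":[0.0,0.0,0.0]}
{"k":19,"\u03b8":[2.048,-0.126,-0.166],"qdot":[7.996,-6.217,-0.456],"eef":[-0.682,0.381,-0.228],"trq":[0.0,0.0,0.0]}
{"k":20,"\u03b8":[2.167,-0.216,-0.173],"qdot":[7.836,-5.685,-0.429],"eef":[-0.666,0.37,-0.282],"trq":[0.0,0.0,0.0]}
{"k":21,"\u03b8":[2.283,-0.297,-0.178],"qdot":[7.643,-5.222,-0.178],"eef":[-0.645,0.356,-0.337],"trq":[0.0,0.0,0.0]}
{"k":22,"\u03b8":[2.396,-0.373,-0.177],"qdot":[7.422,-4.835,0.261],"eef":[-0.62,0.339,-0.392],"trq":[0.0,0.0,0.0]}
{"k":23,"\u03b8":[2.505,-0.443,-0.169],"qdot":[7.173,-4.517,0.855],"eef":[-0.59,0.319,-0.448],"trq":[0.0,0.0,0.0]}
{"k":24,"\u03b8":[2.611,-0.509,-0.151],"qdot":[6.899,-4.261,1.566],"eef":[-0.555,0.294,-0.503],"trq":[0.0,0.0,0.0]}
{"k":25,"\u03b8":[2.712,-0.571,-0.122],"qdot":[6.609,-4.058,2.345],"eef":[-0.515,0.266,-0.557],"trq":[0.0,0.0,0.0]}
{"k":26,"\u03b8":[2.809,-0.631,-0.081],"qdot":[6.316,-3.905,3.135],"eef":[-0.47,0.234,-0.607],"trq":[0.0,0.0,0.0]}
{"k":27,"\u03b8":[2.902,-0.688,-0.028],"qdot":[6.043,-3.795,3.868],"eef":[-0.421,0.198,-0.654],"trq":[0.0,0.0,0.0]}
{"k":28,"\u03b8":[2.991,-0.745,0.035],"qdot":[5.816,-3.722,4.459],"eef":[-0.367,0.158,-0.695],"trq":[0.0,0.0,0.0]}
{"k":29,"\u03b8":[3.077,-0.8,0.105],"qdot":[5.664,-3.668,4.825],"eef":[-0.309,0.114,-0.73],"trq":[0.0,0.0,0.0]}
{"k":30,"\u03b8":[3.161,-0.855,0.178],"qdot":[5.603,-3.598,4.898],"eef":[-0.249,0.067,-0.756],"trq":[0.0,0.0,0.0]}
{"k":31,"\u03b8":[3.245,-0.908,0.25],"qdot":[5.633,-3.464,4.647],"eef":[-0.188,0.018,-0.774],"trq":[0.0,0.0,0.0]}
{"k":32,"\u03b8":[3.331,-0.958,0.316],"qdot":[5.731,-3.211,4.097],"eef":[-0.126,-0.032,-0.782],"trq":[0.0,0.0,0.0]}
{"k":33,"\u03b8":[3.417,-1.003,0.372],"qdot":[5.86,-2.802,3.317],"eef":[-0.065,-0.082,-0.783],"trq":[0.0,0.0,0.0]}
{"k":34,"\u03b8":[3.506,-1.041,0.415],"qdot":[5.984,-2.239,2.401],"eef":[-0.007,-0.131,-0.776],"trq":[0.0,0.0,0.0]}
{"k":35,"\u03b8":[3.597,-1.07,0.444],"qdot":[6.071,-1.56,1.443],"eef":[0.049,-0.179,-0.763],"trq":[0.0,0.0,0.0]}
{"k":36,"\u03b8":[3.688,-1.088,0.458],"qdot":[6.101,-0.828,0.528],"eef":[0.102,-0.225,-0.743],"trq":[0.0,0.0,0.0]}
{"k":37,"\u03b8":[3.779,-1.095,0.46],"qdot":[6.065,-0.111,-0.279],"eef":[0.152,-0.269,-0.72],"trq":[0.0,0.0,0.0]}
{"k":38,"\u03b8":[3.87,-1.091,0.451],"qdot":[5.957,0.524,-0.92],"eef":[0.198,-0.311,-0.692],"trq":[0.0,0.0,0.0]}
{"k":39,"\u03b8":[3.958,-1.079,0.433],"qdot":[5.78,1.055,-1.379],"eef":[0.24,-0.349,-0.661],"trq":[0.0,0.0,0.0]}
{"k":40,"\u03b8":[4.043,-1.06,0.41],"qdot":[5.537,1.473,-1.645],"eef":[0.278,-0.385,-0.627],"trq":[0.0,0.0,0.0]}
{"k":41,"\u03b8":[4.124,-1.036,0.385],"qdot":[5.232,1.787,-1.727],"eef":[0.312,-0.419,-0.59],"trq":[0.0,0.0,0.0]}
{"k":42,"\u03b8":[4.199,-1.007,0.359],"qdot":[4.874,2.018,-1.645],"eef":[0.343,-0.449,-0.552]}
{"summary": "final eef position (m): 0.343 -0.449 -0.552"}
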